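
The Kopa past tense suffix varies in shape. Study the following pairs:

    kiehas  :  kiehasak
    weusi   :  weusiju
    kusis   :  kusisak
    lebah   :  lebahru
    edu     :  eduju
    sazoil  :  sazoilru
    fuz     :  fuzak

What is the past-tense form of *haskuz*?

Looking at the final sound of each stem: -ak when the stem ends in a sibilant (*kiehas*, *kusis*, *fuz*); -ru when the stem ends in a non-sibilant consonant (*lebah*, *sazoil*); -ju when the stem ends in a vowel (*weusi*, *edu*).
The final sound of *haskuz* is /z/, which is a sibilant, so the suffix is -ak, giving *haskuzak*.

haskuzak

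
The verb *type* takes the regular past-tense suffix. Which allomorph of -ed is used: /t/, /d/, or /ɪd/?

The stem *type* ends in a voiceless consonant other than /t/.
The -ed suffix is realized as /ɪd/ after /t, d/; as /t/ after other voiceless consonants; and as /d/ after other voiced sounds.
So -ed on *type* is pronounced /t/.

/t/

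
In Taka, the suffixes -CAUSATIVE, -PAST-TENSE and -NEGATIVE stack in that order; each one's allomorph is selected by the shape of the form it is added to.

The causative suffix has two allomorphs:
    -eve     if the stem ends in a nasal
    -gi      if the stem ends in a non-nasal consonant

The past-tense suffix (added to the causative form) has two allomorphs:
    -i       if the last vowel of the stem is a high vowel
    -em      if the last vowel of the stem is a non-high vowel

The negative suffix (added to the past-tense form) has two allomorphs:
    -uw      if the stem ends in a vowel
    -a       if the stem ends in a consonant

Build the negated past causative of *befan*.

Since the final consonant of *befan* is /n/ (a nasal), it takes -eve, giving *befaneve*.
Since the last vowel of the causative form *befaneve* is /e/ (a non-high vowel), it takes -em, giving *befaneveem*.
Since the final sound of the past-tense form *befaneveem* is /m/ (a consonant), it takes -a, giving *befaneveema*.

befaneveema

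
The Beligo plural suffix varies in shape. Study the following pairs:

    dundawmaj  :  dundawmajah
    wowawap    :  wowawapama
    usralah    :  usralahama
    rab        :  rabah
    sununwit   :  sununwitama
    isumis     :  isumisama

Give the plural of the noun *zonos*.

zonosama

The pattern is voicing of the final consonant: -ama when the stem ends in a voiceless consonant (*wowawap*, *usralah*, *sununwit*, *isumis*); -ah when the stem ends in a voiced consonant (*dundawmaj*, *rab*).
Since the final consonant of *zonos* is /s/ (voiceless), it takes -ama, giving *zonosama*.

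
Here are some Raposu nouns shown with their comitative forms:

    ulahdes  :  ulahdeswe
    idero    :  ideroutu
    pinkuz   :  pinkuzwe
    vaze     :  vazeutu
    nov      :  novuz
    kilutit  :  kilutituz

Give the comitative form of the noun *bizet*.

bizetuz

The suffix is conditioned by the final sound: -we when the stem ends in a sibilant (*ulahdes*, *pinkuz*); -uz when the stem ends in a non-sibilant consonant (*nov*, *kilutit*); -utu when the stem ends in a vowel (*idero*, *vaze*).
The final sound of *bizet* is /t/, which is a non-sibilant consonant, so the suffix is -uz, giving *bizetuz*.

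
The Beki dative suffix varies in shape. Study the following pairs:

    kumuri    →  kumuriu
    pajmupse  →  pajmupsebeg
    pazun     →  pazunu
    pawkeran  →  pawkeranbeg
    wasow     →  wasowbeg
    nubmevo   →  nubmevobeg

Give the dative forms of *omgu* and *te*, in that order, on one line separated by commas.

Looking at the last vowel of each stem: -u when the last vowel of the stem is a high vowel (*kumuri*, *pazun*); -beg when the last vowel of the stem is a non-high vowel (*pajmupse*, *pawkeran*, *wasow*, *nubmevo*).
*omgu* — last vowel /u/ (a high vowel) → -u → *omguu*.
The last vowel of *te* is /e/, which is a non-high vowel, so the suffix is -beg, giving *tebeg*.

omguu, tebeg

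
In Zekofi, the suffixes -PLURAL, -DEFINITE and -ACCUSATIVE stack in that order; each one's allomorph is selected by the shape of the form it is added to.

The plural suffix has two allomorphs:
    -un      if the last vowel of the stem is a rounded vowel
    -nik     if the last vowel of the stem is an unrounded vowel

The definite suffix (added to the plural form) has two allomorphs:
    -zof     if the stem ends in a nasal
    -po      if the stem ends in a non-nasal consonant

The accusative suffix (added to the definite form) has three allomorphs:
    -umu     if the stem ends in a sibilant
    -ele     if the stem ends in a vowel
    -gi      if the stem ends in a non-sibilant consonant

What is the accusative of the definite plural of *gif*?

gifnikpoele

Since the last vowel of *gif* is /i/ (an unrounded vowel), it takes -nik, giving *gifnik*.
The final consonant of the plural form *gifnik* is /k/, which is non-nasal, so the definite suffix is -po, giving *gifnikpo*.
Since the final sound of the definite form *gifnikpo* is /o/ (a vowel), it takes -ele, giving *gifnikpoele*.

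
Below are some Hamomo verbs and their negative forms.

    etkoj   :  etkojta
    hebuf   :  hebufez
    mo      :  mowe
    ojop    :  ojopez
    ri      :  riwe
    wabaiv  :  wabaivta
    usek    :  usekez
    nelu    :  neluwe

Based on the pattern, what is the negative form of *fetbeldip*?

The pattern is voicing of the final sound: -ez when the stem ends in a voiceless consonant (*hebuf*, *ojop*, *usek*); -ta when the stem ends in a voiced consonant (*etkoj*, *wabaiv*); -we when the stem ends in a vowel (*mo*, *ri*, *nelu*).
*fetbeldip*: final sound = /p/, a voiceless consonant → -ez → *fetbeldipez*.

fetbeldipez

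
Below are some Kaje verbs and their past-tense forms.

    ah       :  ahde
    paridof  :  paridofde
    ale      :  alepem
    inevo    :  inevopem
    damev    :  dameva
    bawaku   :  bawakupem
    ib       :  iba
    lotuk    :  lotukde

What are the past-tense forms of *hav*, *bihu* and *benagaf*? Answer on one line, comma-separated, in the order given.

The alternation tracks the final sound of the stem — -de when the stem ends in a voiceless consonant (*ah*, *paridof*, *lotuk*); -a when the stem ends in a voiced consonant (*damev*, *ib*); -pem when the stem ends in a vowel (*ale*, *inevo*, *bawaku*).
Since the final sound of *hav* is /v/ (a voiced consonant), it takes -a, giving *hava*.
*bihu*: final sound = /u/, a vowel → -pem → *bihupem*.
Since the final sound of *benagaf* is /f/ (a voiceless consonant), it takes -de, giving *benagafde*.

hava, bihupem, benagafde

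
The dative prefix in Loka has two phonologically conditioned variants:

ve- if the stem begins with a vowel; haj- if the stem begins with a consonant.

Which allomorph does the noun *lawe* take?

haj-

*lawe* — first sound /l/ (a consonant) → haj-.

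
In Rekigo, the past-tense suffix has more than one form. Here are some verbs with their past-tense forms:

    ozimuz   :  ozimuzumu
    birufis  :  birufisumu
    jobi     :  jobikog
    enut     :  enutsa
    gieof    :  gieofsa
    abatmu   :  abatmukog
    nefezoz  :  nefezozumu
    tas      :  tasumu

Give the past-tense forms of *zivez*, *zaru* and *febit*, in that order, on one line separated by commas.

Looking at the final sound of each stem: -umu when the stem ends in a sibilant (*ozimuz*, *birufis*, *nefezoz*, *tas*); -sa when the stem ends in a non-sibilant consonant (*enut*, *gieof*); -kog when the stem ends in a vowel (*jobi*, *abatmu*).
The final sound of *zivez* is /z/, which is a sibilant, so the suffix is -umu, giving *zivezumu*.
Since the final sound of *zaru* is /u/ (a vowel), it takes -kog, giving *zarukog*.
Since the final sound of *febit* is /t/ (a non-sibilant consonant), it takes -sa, giving *febitsa*.

zivezumu, zarukog, febitsa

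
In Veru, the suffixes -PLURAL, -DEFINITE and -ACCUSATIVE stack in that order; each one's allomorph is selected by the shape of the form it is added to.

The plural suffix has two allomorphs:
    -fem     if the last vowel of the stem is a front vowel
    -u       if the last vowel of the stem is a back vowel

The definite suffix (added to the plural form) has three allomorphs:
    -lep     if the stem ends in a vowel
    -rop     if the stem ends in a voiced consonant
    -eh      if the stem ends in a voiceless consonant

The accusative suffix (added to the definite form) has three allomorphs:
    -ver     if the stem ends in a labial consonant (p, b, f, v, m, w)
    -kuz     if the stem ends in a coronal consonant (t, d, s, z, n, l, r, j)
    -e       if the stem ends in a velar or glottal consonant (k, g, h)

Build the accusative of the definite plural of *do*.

doulepver

*do*: last vowel = /o/, a back vowel → -u → *dou*.
Since the final sound of the plural form *dou* is /u/ (a vowel), it takes -lep, giving *doulep*.
The final consonant of the definite form *doulep* is /p/, which is labial, so the accusative suffix is -ver, giving *doulepver*.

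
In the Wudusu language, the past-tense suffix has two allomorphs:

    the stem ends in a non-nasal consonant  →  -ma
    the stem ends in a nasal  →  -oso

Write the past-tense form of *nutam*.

Since the final consonant of *nutam* is /m/ (a nasal), it takes -oso, giving *nutamoso*.

nutamoso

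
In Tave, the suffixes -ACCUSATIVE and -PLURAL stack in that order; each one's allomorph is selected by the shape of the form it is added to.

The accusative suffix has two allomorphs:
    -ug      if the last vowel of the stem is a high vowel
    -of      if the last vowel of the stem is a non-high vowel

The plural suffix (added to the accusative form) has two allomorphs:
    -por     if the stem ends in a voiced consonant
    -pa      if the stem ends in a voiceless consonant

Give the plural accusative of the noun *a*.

aofpa

The last vowel of *a* is /a/, which is a non-high vowel, so the accusative suffix is -of, giving *aof*.
The final consonant of the accusative form *aof* is /f/, which is voiceless, so the plural suffix is -pa, giving *aofpa*.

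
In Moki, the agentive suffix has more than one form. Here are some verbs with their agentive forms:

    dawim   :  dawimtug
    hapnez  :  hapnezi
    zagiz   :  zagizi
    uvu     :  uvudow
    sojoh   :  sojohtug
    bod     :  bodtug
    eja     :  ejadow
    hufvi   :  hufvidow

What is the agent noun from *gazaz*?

The alternation tracks the final sound of the stem — -i when the stem ends in a sibilant (*hapnez*, *zagiz*); -tug when the stem ends in a non-sibilant consonant (*dawim*, *sojoh*, *bod*); -dow when the stem ends in a vowel (*uvu*, *eja*, *hufvi*).
Since the final sound of *gazaz* is /z/ (a sibilant), it takes -i, giving *gazazi*.

gazazi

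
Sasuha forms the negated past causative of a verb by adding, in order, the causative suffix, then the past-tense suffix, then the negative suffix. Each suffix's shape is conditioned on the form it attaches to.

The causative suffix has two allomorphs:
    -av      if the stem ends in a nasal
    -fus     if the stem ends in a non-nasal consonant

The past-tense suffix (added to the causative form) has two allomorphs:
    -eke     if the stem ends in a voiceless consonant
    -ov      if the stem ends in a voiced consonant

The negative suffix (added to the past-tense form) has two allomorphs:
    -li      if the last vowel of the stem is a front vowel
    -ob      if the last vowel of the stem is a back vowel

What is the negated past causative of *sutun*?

sutunavovob

*sutun*: final consonant = /n/, a nasal → -av → *sutunav*.
The causative form *sutunav*: final consonant = /v/, voiced → -ov → *sutunavov*.
The last vowel of the past-tense form *sutunavov* is /o/, which is a back vowel, so the negative suffix is -ob, giving *sutunavovob*.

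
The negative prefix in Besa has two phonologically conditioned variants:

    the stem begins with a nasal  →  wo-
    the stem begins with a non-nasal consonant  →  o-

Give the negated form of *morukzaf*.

womorukzaf

Since the first consonant of *morukzaf* is /m/ (a nasal), it takes wo-, giving *womorukzaf*.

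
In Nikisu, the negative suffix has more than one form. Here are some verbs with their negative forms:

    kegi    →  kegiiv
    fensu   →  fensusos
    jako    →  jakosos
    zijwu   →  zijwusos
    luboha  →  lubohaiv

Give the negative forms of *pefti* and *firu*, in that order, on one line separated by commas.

The pattern is rounding harmony: -sos when the last vowel of the stem is a rounded vowel (*fensu*, *jako*, *zijwu*); -iv when the last vowel of the stem is an unrounded vowel (*kegi*, *luboha*).
Since the last vowel of *pefti* is /i/ (an unrounded vowel), it takes -iv, giving *peftiiv*.
*firu*: last vowel = /u/, a rounded vowel → -sos → *firusos*.

peftiiv, firusos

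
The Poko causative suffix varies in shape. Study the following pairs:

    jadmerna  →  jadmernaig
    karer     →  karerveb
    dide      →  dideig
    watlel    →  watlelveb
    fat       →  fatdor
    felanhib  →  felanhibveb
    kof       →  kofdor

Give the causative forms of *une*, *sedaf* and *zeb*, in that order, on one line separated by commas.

uneig, sedafdor, zebveb

The pattern is voicing of the final sound: -dor when the stem ends in a voiceless consonant (*fat*, *kof*); -veb when the stem ends in a voiced consonant (*karer*, *watlel*, *felanhib*); -ig when the stem ends in a vowel (*jadmerna*, *dide*).
Since the final sound of *une* is /e/ (a vowel), it takes -ig, giving *uneig*.
*sedaf*: final sound = /f/, a voiceless consonant → -dor → *sedafdor*.
*zeb*: final sound = /b/, a voiced consonant → -veb → *zebveb*.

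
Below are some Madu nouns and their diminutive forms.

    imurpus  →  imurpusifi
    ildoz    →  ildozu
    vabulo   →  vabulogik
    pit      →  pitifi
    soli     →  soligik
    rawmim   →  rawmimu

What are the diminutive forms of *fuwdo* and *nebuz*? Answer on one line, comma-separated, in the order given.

The suffix is conditioned by the final sound: -ifi when the stem ends in a voiceless consonant (*imurpus*, *pit*); -u when the stem ends in a voiced consonant (*ildoz*, *rawmim*); -gik when the stem ends in a vowel (*vabulo*, *soli*).
*fuwdo*: final sound = /o/, a vowel → -gik → *fuwdogik*.
*nebuz*: final sound = /z/, a voiced consonant → -u → *nebuzu*.

fuwdogik, nebuzu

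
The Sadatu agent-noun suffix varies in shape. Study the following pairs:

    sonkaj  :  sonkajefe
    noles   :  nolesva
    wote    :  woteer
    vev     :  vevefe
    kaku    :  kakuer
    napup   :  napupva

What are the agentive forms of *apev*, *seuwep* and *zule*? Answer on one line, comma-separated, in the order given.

apevefe, seuwepva, zuleer

The suffix is conditioned by the final sound: -va when the stem ends in a voiceless consonant (*noles*, *napup*); -efe when the stem ends in a voiced consonant (*sonkaj*, *vev*); -er when the stem ends in a vowel (*wote*, *kaku*).
The final sound of *apev* is /v/, which is a voiced consonant, so the suffix is -efe, giving *apevefe*.
*seuwep* — final sound /p/ (a voiceless consonant) → -va → *seuwepva*.
Since the final sound of *zule* is /e/ (a vowel), it takes -er, giving *zuleer*.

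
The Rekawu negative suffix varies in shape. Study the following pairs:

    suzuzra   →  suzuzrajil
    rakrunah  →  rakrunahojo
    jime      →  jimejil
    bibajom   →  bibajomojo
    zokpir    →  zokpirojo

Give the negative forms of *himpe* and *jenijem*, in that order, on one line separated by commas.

The alternation tracks the final sound of the stem — -ojo when the stem ends in a consonant (*rakrunah*, *bibajom*, *zokpir*); -jil when the stem ends in a vowel (*suzuzra*, *jime*).
*himpe*: final sound = /e/, a vowel → -jil → *himpejil*.
*jenijem*: final sound = /m/, a consonant → -ojo → *jenijemojo*.

himpejil, jenijemojo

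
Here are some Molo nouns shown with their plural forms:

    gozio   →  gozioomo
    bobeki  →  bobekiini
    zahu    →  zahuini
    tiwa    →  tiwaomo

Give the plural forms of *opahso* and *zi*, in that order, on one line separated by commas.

The suffix is conditioned by the last vowel: -ini when the last vowel of the stem is a high vowel (*bobeki*, *zahu*); -omo when the last vowel of the stem is a non-high vowel (*gozio*, *tiwa*).
Since the last vowel of *opahso* is /o/ (a non-high vowel), it takes -omo, giving *opahsoomo*.
*zi*: last vowel = /i/, a high vowel → -ini → *ziini*.

opahsoomo, ziini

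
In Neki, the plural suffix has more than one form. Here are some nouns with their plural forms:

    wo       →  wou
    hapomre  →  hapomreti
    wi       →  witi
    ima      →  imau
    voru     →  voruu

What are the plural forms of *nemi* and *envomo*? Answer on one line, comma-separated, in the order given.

The alternation tracks the last vowel of the stem — -ti when the last vowel of the stem is a front vowel (*hapomre*, *wi*); -u when the last vowel of the stem is a back vowel (*wo*, *ima*, *voru*).
*nemi*: last vowel = /i/, a front vowel → -ti → *nemiti*.
The last vowel of *envomo* is /o/, which is a back vowel, so the suffix is -u, giving *envomou*.

nemiti, envomou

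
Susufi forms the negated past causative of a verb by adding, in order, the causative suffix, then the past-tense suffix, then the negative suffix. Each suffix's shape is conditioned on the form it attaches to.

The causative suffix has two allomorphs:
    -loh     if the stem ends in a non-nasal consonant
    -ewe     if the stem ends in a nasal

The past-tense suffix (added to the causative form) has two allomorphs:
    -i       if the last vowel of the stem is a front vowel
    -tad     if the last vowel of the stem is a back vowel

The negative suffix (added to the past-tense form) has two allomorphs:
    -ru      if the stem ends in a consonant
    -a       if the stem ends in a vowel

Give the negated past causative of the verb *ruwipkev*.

*ruwipkev*: final consonant = /v/, non-nasal → -loh → *ruwipkevloh*.
The last vowel of the causative form *ruwipkevloh* is /o/, which is a back vowel, so the past-tense suffix is -tad, giving *ruwipkevlohtad*.
The final sound of the past-tense form *ruwipkevlohtad* is /d/, which is a consonant, so the negative suffix is -ru, giving *ruwipkevlohtadru*.

ruwipkevlohtadru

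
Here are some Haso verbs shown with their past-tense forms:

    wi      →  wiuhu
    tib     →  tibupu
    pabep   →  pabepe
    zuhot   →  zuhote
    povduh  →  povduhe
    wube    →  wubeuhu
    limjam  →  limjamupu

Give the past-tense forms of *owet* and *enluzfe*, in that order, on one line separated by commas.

owete, enluzfeuhu

Looking at the final sound of each stem: -e when the stem ends in a voiceless consonant (*pabep*, *zuhot*, *povduh*); -upu when the stem ends in a voiced consonant (*tib*, *limjam*); -uhu when the stem ends in a vowel (*wi*, *wube*).
*owet* — final sound /t/ (a voiceless consonant) → -e → *owete*.
*enluzfe*: final sound = /e/, a vowel → -uhu → *enluzfeuhu*.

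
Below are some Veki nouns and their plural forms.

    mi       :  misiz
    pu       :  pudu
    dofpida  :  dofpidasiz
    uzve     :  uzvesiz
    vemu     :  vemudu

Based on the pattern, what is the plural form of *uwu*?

uwudu

The alternation tracks the last vowel of the stem — -du when the last vowel of the stem is a rounded vowel (*pu*, *vemu*); -siz when the last vowel of the stem is an unrounded vowel (*mi*, *dofpida*, *uzve*).
*uwu*: last vowel = /u/, a rounded vowel → -du → *uwudu*.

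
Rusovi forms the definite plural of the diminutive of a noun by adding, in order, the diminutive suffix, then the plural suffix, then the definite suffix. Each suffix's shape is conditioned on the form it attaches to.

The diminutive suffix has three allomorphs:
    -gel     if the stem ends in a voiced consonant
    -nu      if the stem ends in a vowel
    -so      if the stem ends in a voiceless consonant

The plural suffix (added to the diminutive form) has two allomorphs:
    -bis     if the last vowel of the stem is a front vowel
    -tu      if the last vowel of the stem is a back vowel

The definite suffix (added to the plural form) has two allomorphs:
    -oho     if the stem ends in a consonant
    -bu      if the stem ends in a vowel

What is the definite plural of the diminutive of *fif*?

The final sound of *fif* is /f/, which is a voiceless consonant, so the diminutive suffix is -so, giving *fifso*.
The last vowel of the diminutive form *fifso* is /o/, which is a back vowel, so the plural suffix is -tu, giving *fifsotu*.
Since the final sound of the plural form *fifsotu* is /u/ (a vowel), it takes -bu, giving *fifsotubu*.

fifsotubu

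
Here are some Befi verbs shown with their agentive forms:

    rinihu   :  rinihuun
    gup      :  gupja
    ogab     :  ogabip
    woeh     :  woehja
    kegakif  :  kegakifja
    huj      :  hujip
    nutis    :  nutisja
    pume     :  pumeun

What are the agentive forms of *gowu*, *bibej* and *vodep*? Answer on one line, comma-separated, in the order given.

gowuun, bibejip, vodepja

The pattern is voicing of the final sound: -ja when the stem ends in a voiceless consonant (*gup*, *woeh*, *kegakif*, *nutis*); -ip when the stem ends in a voiced consonant (*ogab*, *huj*); -un when the stem ends in a vowel (*rinihu*, *pume*).
The final sound of *gowu* is /u/, which is a vowel, so the suffix is -un, giving *gowuun*.
The final sound of *bibej* is /j/, which is a voiced consonant, so the suffix is -ip, giving *bibejip*.
*vodep* — final sound /p/ (a voiceless consonant) → -ja → *vodepja*.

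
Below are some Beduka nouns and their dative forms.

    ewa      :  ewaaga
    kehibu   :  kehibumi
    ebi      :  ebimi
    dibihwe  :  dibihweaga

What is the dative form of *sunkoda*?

The pattern is height harmony: -mi when the last vowel of the stem is a high vowel (*kehibu*, *ebi*); -aga when the last vowel of the stem is a non-high vowel (*ewa*, *dibihwe*).
*sunkoda*: last vowel = /a/, a non-high vowel → -aga → *sunkodaaga*.

sunkodaaga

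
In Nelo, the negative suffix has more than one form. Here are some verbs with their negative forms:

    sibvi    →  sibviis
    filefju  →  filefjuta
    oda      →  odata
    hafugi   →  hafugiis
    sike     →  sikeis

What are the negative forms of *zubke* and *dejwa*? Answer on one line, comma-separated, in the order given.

Looking at the last vowel of each stem: -is when the last vowel of the stem is a front vowel (*sibvi*, *hafugi*, *sike*); -ta when the last vowel of the stem is a back vowel (*filefju*, *oda*).
*zubke*: last vowel = /e/, a front vowel → -is → *zubkeis*.
*dejwa*: last vowel = /a/, a back vowel → -ta → *dejwata*.

zubkeis, dejwata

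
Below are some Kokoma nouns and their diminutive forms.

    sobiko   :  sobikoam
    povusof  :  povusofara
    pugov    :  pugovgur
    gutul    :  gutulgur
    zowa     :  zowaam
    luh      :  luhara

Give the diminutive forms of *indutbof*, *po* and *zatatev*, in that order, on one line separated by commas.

The alternation tracks the final sound of the stem — -ara when the stem ends in a voiceless consonant (*povusof*, *luh*); -gur when the stem ends in a voiced consonant (*pugov*, *gutul*); -am when the stem ends in a vowel (*sobiko*, *zowa*).
The final sound of *indutbof* is /f/, which is a voiceless consonant, so the suffix is -ara, giving *indutbofara*.
The final sound of *po* is /o/, which is a vowel, so the suffix is -am, giving *poam*.
*zatatev*: final sound = /v/, a voiced consonant → -gur → *zatatevgur*.

indutbofara, poam, zatatevgur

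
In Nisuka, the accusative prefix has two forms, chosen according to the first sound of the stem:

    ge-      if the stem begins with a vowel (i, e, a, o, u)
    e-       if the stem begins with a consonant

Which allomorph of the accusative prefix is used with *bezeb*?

e-

*bezeb*: first sound = /b/, a consonant → e-.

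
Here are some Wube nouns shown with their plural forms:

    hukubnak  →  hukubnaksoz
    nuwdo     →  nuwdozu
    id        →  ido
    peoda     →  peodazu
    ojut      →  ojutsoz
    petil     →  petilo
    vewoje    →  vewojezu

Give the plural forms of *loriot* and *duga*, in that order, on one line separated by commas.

The alternation tracks the final sound of the stem — -soz when the stem ends in a voiceless consonant (*hukubnak*, *ojut*); -o when the stem ends in a voiced consonant (*id*, *petil*); -zu when the stem ends in a vowel (*nuwdo*, *peoda*, *vewoje*).
*loriot*: final sound = /t/, a voiceless consonant → -soz → *loriotsoz*.
The final sound of *duga* is /a/, which is a vowel, so the suffix is -zu, giving *dugazu*.

loriotsoz, dugazu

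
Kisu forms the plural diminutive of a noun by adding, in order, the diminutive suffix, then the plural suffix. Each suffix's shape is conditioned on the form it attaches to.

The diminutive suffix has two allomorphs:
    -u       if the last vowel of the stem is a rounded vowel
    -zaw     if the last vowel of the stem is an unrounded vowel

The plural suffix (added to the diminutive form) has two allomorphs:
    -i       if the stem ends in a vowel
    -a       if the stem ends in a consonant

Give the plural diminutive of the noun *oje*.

ojezawa

Since the last vowel of *oje* is /e/ (an unrounded vowel), it takes -zaw, giving *ojezaw*.
The final sound of the diminutive form *ojezaw* is /w/, which is a consonant, so the plural suffix is -a, giving *ojezawa*.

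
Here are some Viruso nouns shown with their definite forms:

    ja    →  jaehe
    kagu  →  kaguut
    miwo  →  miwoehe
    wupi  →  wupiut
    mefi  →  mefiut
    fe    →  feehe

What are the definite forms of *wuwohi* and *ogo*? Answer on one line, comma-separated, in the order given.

wuwohiut, ogoehe

Looking at the last vowel of each stem: -ut when the last vowel of the stem is a high vowel (*kagu*, *wupi*, *mefi*); -ehe when the last vowel of the stem is a non-high vowel (*ja*, *miwo*, *fe*).
The last vowel of *wuwohi* is /i/, which is a high vowel, so the suffix is -ut, giving *wuwohiut*.
*ogo*: last vowel = /o/, a non-high vowel → -ehe → *ogoehe*.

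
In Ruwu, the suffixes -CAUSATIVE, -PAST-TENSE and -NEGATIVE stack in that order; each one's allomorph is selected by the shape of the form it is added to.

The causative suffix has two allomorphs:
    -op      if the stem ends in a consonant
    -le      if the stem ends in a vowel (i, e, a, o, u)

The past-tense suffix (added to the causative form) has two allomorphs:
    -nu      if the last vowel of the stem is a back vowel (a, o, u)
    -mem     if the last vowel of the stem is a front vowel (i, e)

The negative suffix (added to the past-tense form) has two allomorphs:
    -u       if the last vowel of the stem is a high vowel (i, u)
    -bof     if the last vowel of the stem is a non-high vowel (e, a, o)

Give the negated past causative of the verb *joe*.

Since the final sound of *joe* is /e/ (a vowel), it takes -le, giving *joele*.
Since the last vowel of the causative form *joele* is /e/ (a front vowel), it takes -mem, giving *joelemem*.
The last vowel of the past-tense form *joelemem* is /e/, which is a non-high vowel, so the negative suffix is -bof, giving *joelemembof*.

joelemembof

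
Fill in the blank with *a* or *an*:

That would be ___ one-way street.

a

The indefinite article is chosen by the initial *sound* of the following word, not its spelling.
*one-way* begins with the sound /wʌ/ (*one* pronounced /wʌn/) — a consonant sound.
So the article is *a*: That would be a one-way street.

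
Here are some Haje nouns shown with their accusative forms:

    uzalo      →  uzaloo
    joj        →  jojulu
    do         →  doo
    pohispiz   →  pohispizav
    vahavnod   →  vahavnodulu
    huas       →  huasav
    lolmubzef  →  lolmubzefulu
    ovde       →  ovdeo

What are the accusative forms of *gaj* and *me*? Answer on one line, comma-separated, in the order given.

The pattern is sibilance of the final sound: -av when the stem ends in a sibilant (*pohispiz*, *huas*); -ulu when the stem ends in a non-sibilant consonant (*joj*, *vahavnod*, *lolmubzef*); -o when the stem ends in a vowel (*uzalo*, *do*, *ovde*).
The final sound of *gaj* is /j/, which is a non-sibilant consonant, so the suffix is -ulu, giving *gajulu*.
The final sound of *me* is /e/, which is a vowel, so the suffix is -o, giving *meo*.

gajulu, meo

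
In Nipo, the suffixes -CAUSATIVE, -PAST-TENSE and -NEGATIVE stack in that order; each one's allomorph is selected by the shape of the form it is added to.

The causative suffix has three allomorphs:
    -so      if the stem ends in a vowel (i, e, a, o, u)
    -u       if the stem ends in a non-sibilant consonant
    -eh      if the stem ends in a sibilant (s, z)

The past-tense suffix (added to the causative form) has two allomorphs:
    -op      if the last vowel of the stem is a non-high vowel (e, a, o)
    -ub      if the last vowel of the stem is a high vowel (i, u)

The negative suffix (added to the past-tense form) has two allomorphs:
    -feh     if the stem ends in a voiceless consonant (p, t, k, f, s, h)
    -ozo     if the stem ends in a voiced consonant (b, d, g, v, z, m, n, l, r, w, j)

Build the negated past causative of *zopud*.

zopuduubozo

Since the final sound of *zopud* is /d/ (a non-sibilant consonant), it takes -u, giving *zopudu*.
The causative form *zopudu* — last vowel /u/ (a high vowel) → -ub → *zopuduub*.
The final consonant of the past-tense form *zopuduub* is /b/, which is voiced, so the negative suffix is -ozo, giving *zopuduubozo*.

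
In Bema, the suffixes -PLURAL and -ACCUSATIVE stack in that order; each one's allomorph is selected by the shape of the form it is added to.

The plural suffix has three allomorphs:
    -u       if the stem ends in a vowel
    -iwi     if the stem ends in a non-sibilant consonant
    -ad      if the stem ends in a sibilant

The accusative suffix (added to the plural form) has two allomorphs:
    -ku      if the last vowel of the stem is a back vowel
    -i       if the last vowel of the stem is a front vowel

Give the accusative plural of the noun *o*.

ouku

*o*: final sound = /o/, a vowel → -u → *ou*.
The plural form *ou* — last vowel /u/ (a back vowel) → -ku → *ouku*.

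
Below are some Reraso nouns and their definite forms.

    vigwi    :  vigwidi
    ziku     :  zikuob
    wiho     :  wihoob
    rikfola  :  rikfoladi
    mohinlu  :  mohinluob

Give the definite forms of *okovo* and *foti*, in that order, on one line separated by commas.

okovoob, fotidi

The pattern is rounding harmony: -ob when the last vowel of the stem is a rounded vowel (*ziku*, *wiho*, *mohinlu*); -di when the last vowel of the stem is an unrounded vowel (*vigwi*, *rikfola*).
The last vowel of *okovo* is /o/, which is a rounded vowel, so the suffix is -ob, giving *okovoob*.
The last vowel of *foti* is /i/, which is an unrounded vowel, so the suffix is -di, giving *fotidi*.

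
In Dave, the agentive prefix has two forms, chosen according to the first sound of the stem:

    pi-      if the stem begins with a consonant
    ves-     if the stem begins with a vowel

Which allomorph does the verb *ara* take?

The first sound of *ara* is /a/, which is a vowel, so the prefix is ves-.

ves-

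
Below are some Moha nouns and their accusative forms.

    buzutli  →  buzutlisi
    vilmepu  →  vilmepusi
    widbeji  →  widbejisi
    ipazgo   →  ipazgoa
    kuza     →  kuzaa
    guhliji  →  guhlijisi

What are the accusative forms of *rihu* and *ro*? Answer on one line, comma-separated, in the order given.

The pattern is height harmony: -si when the last vowel of the stem is a high vowel (*buzutli*, *vilmepu*, *widbeji*, *guhliji*); -a when the last vowel of the stem is a non-high vowel (*ipazgo*, *kuza*).
*rihu*: last vowel = /u/, a high vowel → -si → *rihusi*.
The last vowel of *ro* is /o/, which is a non-high vowel, so the suffix is -a, giving *roa*.

rihusi, roa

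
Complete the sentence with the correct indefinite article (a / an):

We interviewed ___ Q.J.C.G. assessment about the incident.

The indefinite article is chosen by the initial *sound* of the following word, not its spelling.
The initialism *Q.J.C.G.* is read letter by letter; the first letter, Q, is pronounced /kjuː/, which begins with a consonant sound.
So the article is *a*: We interviewed a Q.J.C.G. assessment about the incident.

a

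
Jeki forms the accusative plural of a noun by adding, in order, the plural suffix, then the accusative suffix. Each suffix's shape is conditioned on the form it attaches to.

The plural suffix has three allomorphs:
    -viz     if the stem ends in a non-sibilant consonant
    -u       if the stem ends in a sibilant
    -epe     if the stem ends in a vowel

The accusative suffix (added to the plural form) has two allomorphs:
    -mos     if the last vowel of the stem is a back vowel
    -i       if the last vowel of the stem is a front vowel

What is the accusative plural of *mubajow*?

mubajowvizi

*mubajow*: final sound = /w/, a non-sibilant consonant → -viz → *mubajowviz*.
Since the last vowel of the plural form *mubajowviz* is /i/ (a front vowel), it takes -i, giving *mubajowvizi*.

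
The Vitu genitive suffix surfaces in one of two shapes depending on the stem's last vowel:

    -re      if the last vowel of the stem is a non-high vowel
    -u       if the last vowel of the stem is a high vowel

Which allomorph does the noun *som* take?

-re

The last vowel of *som* is /o/, which is a non-high vowel, so the suffix is -re.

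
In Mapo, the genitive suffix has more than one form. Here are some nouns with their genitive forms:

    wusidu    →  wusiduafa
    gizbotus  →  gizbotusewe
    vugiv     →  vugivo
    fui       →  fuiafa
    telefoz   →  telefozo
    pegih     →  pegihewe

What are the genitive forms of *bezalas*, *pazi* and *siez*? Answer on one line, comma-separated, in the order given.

bezalasewe, paziafa, siezo

Looking at the final sound of each stem: -ewe when the stem ends in a voiceless consonant (*gizbotus*, *pegih*); -o when the stem ends in a voiced consonant (*vugiv*, *telefoz*); -afa when the stem ends in a vowel (*wusidu*, *fui*).
*bezalas*: final sound = /s/, a voiceless consonant → -ewe → *bezalasewe*.
*pazi*: final sound = /i/, a vowel → -afa → *paziafa*.
Since the final sound of *siez* is /z/ (a voiced consonant), it takes -o, giving *siezo*.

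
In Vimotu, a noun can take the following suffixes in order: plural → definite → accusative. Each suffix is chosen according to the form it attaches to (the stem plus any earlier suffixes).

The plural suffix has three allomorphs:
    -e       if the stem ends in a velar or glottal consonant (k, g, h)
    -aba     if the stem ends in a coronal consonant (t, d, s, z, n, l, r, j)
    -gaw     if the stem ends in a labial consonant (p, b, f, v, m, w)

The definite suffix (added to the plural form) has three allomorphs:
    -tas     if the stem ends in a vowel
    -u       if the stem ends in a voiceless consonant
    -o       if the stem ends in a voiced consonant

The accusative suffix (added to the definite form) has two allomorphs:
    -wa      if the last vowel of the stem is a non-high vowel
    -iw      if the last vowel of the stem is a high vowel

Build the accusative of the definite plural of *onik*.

Since the final consonant of *onik* is /k/ (velar/glottal), it takes -e, giving *onike*.
The plural form *onike* — final sound /e/ (a vowel) → -tas → *oniketas*.
The definite form *oniketas*: last vowel = /a/, a non-high vowel → -wa → *oniketaswa*.

oniketaswa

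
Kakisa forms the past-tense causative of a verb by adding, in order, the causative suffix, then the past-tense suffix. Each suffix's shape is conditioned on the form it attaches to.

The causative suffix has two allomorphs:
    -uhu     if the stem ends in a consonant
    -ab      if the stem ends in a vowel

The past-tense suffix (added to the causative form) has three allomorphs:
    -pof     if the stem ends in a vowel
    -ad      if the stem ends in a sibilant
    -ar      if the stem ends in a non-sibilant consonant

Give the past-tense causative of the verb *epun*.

epunuhupof

The final sound of *epun* is /n/, which is a consonant, so the causative suffix is -uhu, giving *epunuhu*.
The causative form *epunuhu*: final sound = /u/, a vowel → -pof → *epunuhupof*.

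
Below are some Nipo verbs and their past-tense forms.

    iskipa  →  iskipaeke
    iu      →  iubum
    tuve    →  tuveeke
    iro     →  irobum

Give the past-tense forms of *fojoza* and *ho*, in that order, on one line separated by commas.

fojozaeke, hobum

The alternation tracks the last vowel of the stem — -bum when the last vowel of the stem is a rounded vowel (*iu*, *iro*); -eke when the last vowel of the stem is an unrounded vowel (*iskipa*, *tuve*).
*fojoza*: last vowel = /a/, an unrounded vowel → -eke → *fojozaeke*.
The last vowel of *ho* is /o/, which is a rounded vowel, so the suffix is -bum, giving *hobum*.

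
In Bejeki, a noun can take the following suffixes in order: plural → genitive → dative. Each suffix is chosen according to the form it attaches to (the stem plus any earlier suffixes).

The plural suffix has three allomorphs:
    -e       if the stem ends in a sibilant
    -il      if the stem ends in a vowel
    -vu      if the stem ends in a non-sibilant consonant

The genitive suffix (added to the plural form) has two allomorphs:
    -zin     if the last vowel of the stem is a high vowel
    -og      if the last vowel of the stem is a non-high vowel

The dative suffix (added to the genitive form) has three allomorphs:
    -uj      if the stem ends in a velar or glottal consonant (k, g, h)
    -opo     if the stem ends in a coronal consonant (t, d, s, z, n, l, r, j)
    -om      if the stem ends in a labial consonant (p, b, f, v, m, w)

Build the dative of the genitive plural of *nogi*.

Since the final sound of *nogi* is /i/ (a vowel), it takes -il, giving *nogiil*.
The last vowel of the plural form *nogiil* is /i/, which is a high vowel, so the genitive suffix is -zin, giving *nogiilzin*.
The final consonant of the genitive form *nogiilzin* is /n/, which is coronal, so the dative suffix is -opo, giving *nogiilzinopo*.

nogiilzinopo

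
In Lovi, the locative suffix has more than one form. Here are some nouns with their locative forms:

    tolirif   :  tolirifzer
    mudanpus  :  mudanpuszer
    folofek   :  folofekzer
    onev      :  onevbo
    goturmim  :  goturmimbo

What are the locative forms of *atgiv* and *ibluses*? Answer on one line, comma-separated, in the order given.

atgivbo, ibluseszer

Looking at the final consonant of each stem: -zer when the stem ends in a voiceless consonant (*tolirif*, *mudanpus*, *folofek*); -bo when the stem ends in a voiced consonant (*onev*, *goturmim*).
*atgiv* — final consonant /v/ (voiced) → -bo → *atgivbo*.
Since the final consonant of *ibluses* is /s/ (voiceless), it takes -zer, giving *ibluseszer*.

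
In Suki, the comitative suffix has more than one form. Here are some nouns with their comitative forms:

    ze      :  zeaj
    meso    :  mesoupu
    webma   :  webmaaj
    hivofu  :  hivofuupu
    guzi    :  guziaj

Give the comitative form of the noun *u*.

The alternation tracks the last vowel of the stem — -upu when the last vowel of the stem is a rounded vowel (*meso*, *hivofu*); -aj when the last vowel of the stem is an unrounded vowel (*ze*, *webma*, *guzi*).
*u* — last vowel /u/ (a rounded vowel) → -upu → *uupu*.

uupu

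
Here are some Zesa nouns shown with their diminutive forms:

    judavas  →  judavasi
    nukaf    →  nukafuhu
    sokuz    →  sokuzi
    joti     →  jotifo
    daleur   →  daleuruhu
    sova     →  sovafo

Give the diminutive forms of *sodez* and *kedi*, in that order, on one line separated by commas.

sodezi, kedifo

Looking at the final sound of each stem: -i when the stem ends in a sibilant (*judavas*, *sokuz*); -uhu when the stem ends in a non-sibilant consonant (*nukaf*, *daleur*); -fo when the stem ends in a vowel (*joti*, *sova*).
The final sound of *sodez* is /z/, which is a sibilant, so the suffix is -i, giving *sodezi*.
*kedi*: final sound = /i/, a vowel → -fo → *kedifo*.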